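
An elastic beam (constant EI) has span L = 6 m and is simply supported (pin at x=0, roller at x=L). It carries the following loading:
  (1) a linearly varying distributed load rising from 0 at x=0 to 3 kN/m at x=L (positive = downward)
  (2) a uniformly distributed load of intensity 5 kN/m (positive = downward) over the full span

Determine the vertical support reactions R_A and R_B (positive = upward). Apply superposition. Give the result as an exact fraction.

Load 1 — triangular load w₀=3 kN/m (0→w₀ over full span):
  R_A = w₀L/6 = 3·6/6 = 3 kN
  R_B = w₀L/3 = 3·6/3 = 6 kN
Load 2 — uniform load w=5 kN/m over full span:
  R_A = wL/2 = 5·6/2 = 15 kN
  R_B = wL/2 = 5·6/2 = 15 kN
Superposition: R_A = 18 kN, R_B = 21 kN

R_A = 18 kN, R_B = 21 kN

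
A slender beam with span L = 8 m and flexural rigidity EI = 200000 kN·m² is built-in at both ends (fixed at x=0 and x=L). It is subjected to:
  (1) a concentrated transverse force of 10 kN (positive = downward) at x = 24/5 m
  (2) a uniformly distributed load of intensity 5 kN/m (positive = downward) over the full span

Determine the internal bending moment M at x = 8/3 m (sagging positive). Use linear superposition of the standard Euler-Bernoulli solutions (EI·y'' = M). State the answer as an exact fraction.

M(8/3) = 2384/225 kN·m

Load 1 — point force P=10 kN at a=24/5 m (b=L-a=16/5):
  M_1 = Pb²(3a+b)x/L³ - Pab²/L²  [x≤a] = 10·(16/5)²·(3·(24/5)+(16/5))·(8/3)/8³ - 10·(24/5)·(16/5)²/8² = 128/75 kN·m
Load 2 — uniform load w=5 kN/m over full span:
  M_2 = wLx/2 - wL²/12 - wx²/2 = 5·8·(8/3)/2 - 5·8²/12 - 5·(8/3)²/2 = 80/9 kN·m
Superposition: M = Σ M_i = 2384/225 kN·m ≈ 10.595556 kN·m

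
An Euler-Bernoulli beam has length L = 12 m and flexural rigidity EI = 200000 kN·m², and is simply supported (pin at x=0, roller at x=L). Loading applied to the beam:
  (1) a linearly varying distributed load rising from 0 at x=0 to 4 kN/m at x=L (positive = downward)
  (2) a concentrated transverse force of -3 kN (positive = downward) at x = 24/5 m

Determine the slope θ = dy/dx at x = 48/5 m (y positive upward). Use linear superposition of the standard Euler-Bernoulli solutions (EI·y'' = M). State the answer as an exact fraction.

θ(48/5) = 933/1953125 rad

Load 1 — triangular load w₀=4 kN/m (0→w₀ over full span):
  θ_1 = -w₀(7L⁴-30L²x²+15x⁴)/(360LEI) = -4·(7·12⁴-30·12²·(48/5)²+15·(48/5)⁴)/(360·12·200000) = 2271/3906250 rad
Load 2 — point force P=-3 kN at a=24/5 m (b=L-a=36/5):
  θ_2 = -Pa(2L²-6Lx+3x²+a²)/(6LEI)  [x>a] = -(-3)·(24/5)·(2·12²-6·12·(48/5)+3·(48/5)²+(24/5)²)/(6·12·200000) = -81/781250 rad
Superposition: θ = Σ θ_i = 933/1953125 rad ≈ 0.000478 rad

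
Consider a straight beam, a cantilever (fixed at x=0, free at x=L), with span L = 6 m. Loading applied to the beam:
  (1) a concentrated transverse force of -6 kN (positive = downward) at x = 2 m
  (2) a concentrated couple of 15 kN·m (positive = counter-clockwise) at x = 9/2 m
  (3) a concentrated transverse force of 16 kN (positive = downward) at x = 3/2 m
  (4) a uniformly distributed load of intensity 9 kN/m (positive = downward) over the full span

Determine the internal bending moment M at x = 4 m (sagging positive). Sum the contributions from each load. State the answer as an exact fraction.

M(4) = -3 kN·m

Load 1 — point force P=-6 kN at a=2 m (b=L-a=4):
  M_1 = 0  [x>a] = 0 kN·m
Load 2 — applied couple M₀=15 kN·m at a=9/2 m (b=L-a=3/2):
  M_2 = M₀  [x≤a] = 15 = 15 kN·m
Load 3 — point force P=16 kN at a=3/2 m (b=L-a=9/2):
  M_3 = 0  [x>a] = 0 kN·m
Load 4 — uniform load w=9 kN/m over full span:
  M_4 = -w(L-x)²/2 = -9·(6-4)²/2 = -18 kN·m
Superposition: M = Σ M_i = -3 kN·m ≈ -3.000000 kN·m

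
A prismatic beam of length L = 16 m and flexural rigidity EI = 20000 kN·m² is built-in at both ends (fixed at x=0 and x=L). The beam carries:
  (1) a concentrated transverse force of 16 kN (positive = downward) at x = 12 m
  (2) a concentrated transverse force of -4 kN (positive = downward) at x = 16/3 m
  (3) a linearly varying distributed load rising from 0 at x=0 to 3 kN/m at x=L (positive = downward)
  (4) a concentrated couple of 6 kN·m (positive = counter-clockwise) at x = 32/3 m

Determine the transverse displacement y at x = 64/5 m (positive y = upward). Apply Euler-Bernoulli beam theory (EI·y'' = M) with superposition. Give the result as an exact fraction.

y(64/5) = -8390864/791015625 m

Load 1 — point force P=16 kN at a=12 m (b=L-a=4):
  y_1 = -Pa²(L-x)²(3bL-(3b+a)(L-x))/(6L³EI)  [x>a] = -16·12²·(16-(64/5))²·(3·4·16-(3·4+12)·(16-(64/5)))/(6·16³·20000) = -432/78125 m
Load 2 — point force P=-4 kN at a=16/3 m (b=L-a=32/3):
  y_2 = -Pa²(L-x)²(3bL-(3b+a)(L-x))/(6L³EI)  [x>a] = -(-4)·(16/3)²·(16-(64/5))²·(3·(32/3)·16-(3·(32/3)+(16/3))·(16-(64/5)))/(6·16³·20000) = 5888/6328125 m
Load 3 — triangular load w₀=3 kN/m (0→w₀ over full span):
  y_3 = -w₀x²(L-x)²(x+2L)/(120LEI) = -3·(64/5)²·(16-(64/5))²·((64/5)+2·16)/(120·16·20000) = -57344/9765625 m
Load 4 — applied couple M₀=6 kN·m at a=32/3 m (b=L-a=16/3):
  y_4 = (R_Ax³/6 - M_Ax²/2 - M₀(x-a)²/2)/EI  [x>a] with R_A=1/2, M_A=2 = ((1/2)·(64/5)³/6 - 2·(64/5)²/2 - 6·((64/5)-(32/3))²/2)/20000 = -32/234375 m
Superposition: y = Σ y_i = -8390864/791015625 m ≈ -0.010608 m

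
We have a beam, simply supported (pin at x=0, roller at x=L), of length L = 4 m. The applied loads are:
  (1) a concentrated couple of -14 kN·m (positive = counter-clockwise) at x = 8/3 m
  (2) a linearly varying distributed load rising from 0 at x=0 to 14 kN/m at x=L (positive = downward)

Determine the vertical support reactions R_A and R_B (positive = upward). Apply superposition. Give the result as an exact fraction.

R_A = 35/6 kN, R_B = 133/6 kN

Load 1 — applied couple M₀=-14 kN·m at a=8/3 m (b=L-a=4/3):
  R_A = M₀/L = (-14)/4 = -7/2 kN
  R_B = -M₀/L = -(-14)/4 = 7/2 kN
Load 2 — triangular load w₀=14 kN/m (0→w₀ over full span):
  R_A = w₀L/6 = 14·4/6 = 28/3 kN
  R_B = w₀L/3 = 14·4/3 = 56/3 kN
Superposition: R_A = 35/6 kN, R_B = 133/6 kN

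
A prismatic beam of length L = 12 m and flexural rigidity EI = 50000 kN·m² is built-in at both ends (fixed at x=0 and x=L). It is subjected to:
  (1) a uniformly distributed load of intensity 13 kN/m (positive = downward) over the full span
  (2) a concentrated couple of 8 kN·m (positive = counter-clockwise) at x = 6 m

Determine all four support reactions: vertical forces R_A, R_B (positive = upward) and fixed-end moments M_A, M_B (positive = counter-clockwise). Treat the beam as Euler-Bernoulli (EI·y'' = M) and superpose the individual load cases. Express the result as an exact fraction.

R_A = 79 kN, M_A = 158 kN·m, R_B = 77 kN, M_B = -154 kN·m

Load 1 — uniform load w=13 kN/m over full span:
  R_A = wL/2 = 13·12/2 = 78 kN
  M_A = wL²/12 = 13·12²/12 = 156 kN·m
  R_B = wL/2 = 13·12/2 = 78 kN
  M_B = -wL²/12 = -13·12²/12 = -156 kN·m
Load 2 — applied couple M₀=8 kN·m at a=6 m (b=L-a=6):
  R_A = 6M₀ab/L³ = 6·8·6·6/12³ = 1 kN
  M_A = M₀b(2a-b)/L² = 8·6·(2·6-6)/12² = 2 kN·m
  R_B = -6M₀ab/L³ = -6·8·6·6/12³ = -1 kN
  M_B = M₀a(2b-a)/L² = 8·6·(2·6-6)/12² = 2 kN·m
Superposition: R_A = 79 kN, M_A = 158 kN·m, R_B = 77 kN, M_B = -154 kN·m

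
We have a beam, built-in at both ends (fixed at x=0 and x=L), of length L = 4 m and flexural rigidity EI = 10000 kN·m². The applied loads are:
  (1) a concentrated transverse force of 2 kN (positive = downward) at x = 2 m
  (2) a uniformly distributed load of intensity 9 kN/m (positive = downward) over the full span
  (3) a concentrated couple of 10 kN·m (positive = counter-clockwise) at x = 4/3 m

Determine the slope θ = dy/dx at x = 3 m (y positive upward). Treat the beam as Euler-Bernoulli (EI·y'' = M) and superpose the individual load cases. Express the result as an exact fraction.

Load 1 — point force P=2 kN at a=2 m (b=L-a=2):
  θ_1 = Pa²(L-x)(2bL-(3b+a)(L-x))/(2L³EI)  [x>a] = 2·2²·(4-3)·(2·2·4-(3·2+2)·(4-3))/(2·4³·10000) = 1/20000 rad
Load 2 — uniform load w=9 kN/m over full span:
  θ_2 = -wx(L-x)(L-2x)/(12EI) = -9·3·(4-3)·(4-2·3)/(12·10000) = 9/20000 rad
Load 3 — applied couple M₀=10 kN·m at a=4/3 m (b=L-a=8/3):
  θ_3 = (R_Ax²/2 - M_Ax - M₀(x-a))/EI  [x>a] with R_A=10/3, M_A=0 = ((10/3)·3²/2 - 0·3 - 10·(3-(4/3)))/10000 = -1/6000 rad
Superposition: θ = Σ θ_i = 1/3000 rad ≈ 0.000333 rad

θ(3) = 1/3000 rad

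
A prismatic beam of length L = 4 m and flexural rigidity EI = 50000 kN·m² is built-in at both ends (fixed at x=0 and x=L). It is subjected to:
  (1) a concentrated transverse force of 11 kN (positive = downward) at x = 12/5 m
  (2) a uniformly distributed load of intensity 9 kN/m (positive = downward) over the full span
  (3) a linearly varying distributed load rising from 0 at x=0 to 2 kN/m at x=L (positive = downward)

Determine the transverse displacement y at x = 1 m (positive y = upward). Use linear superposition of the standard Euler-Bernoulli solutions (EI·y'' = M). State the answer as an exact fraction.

Load 1 — point force P=11 kN at a=12/5 m (b=L-a=8/5):
  y_1 = -Pb²x²(3aL-(3a+b)x)/(6L³EI)  [x≤a] = -11·(8/5)²·1²·(3·(12/5)·4-(3·(12/5)+(8/5))·1)/(6·4³·50000) = -11/375000 m
Load 2 — uniform load w=9 kN/m over full span:
  y_2 = -wx²(L-x)²/(24EI) = -9·1²·(4-1)²/(24·50000) = -27/400000 m
Load 3 — triangular load w₀=2 kN/m (0→w₀ over full span):
  y_3 = -w₀x²(L-x)²(x+2L)/(120LEI) = -2·1²·(4-1)²·(1+2·4)/(120·4·50000) = -27/4000000 m
Superposition: y = Σ y_i = -1243/12000000 m ≈ -0.000104 m

y(1) = -1243/12000000 m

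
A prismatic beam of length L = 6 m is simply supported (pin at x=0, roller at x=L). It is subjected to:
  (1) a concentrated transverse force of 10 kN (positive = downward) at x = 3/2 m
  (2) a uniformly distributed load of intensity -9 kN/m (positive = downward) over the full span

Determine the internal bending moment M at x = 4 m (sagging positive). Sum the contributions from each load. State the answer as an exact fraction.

Load 1 — point force P=10 kN at a=3/2 m (b=L-a=9/2):
  M_1 = Pa(L-x)/L  [x>a] = 10·(3/2)·(6-4)/6 = 5 kN·m
Load 2 — uniform load w=-9 kN/m over full span:
  M_2 = wx(L-x)/2 = (-9)·4·(6-4)/2 = -36 kN·m
Superposition: M = Σ M_i = -31 kN·m ≈ -31.000000 kN·m

M(4) = -31 kN·m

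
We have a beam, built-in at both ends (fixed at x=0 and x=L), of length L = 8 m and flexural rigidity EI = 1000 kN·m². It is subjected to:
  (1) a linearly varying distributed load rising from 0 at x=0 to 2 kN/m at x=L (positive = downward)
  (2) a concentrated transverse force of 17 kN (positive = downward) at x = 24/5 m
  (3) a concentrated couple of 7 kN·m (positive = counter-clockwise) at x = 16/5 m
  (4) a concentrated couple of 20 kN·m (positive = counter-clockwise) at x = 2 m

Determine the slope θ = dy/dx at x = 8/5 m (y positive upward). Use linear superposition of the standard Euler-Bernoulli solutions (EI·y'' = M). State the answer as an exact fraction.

Load 1 — triangular load w₀=2 kN/m (0→w₀ over full span):
  θ_1 = -w₀(2x(L-x)(L-2x)(x+2L)+x²(L-x)²)/(120LEI) = -2·(2·(8/5)·(8-(8/5))·(8-2·(8/5))·((8/5)+2·8)+(8/5)²·(8-(8/5))²)/(120·8·1000) = -896/234375 rad
Load 2 — point force P=17 kN at a=24/5 m (b=L-a=16/5):
  θ_2 = -Pb²x(2aL-(3a+b)x)/(2L³EI)  [x≤a] = -17·(16/5)²·(8/5)·(2·(24/5)·8-(3·(24/5)+(16/5))·(8/5))/(2·8³·1000) = -5168/390625 rad
Load 3 — applied couple M₀=7 kN·m at a=16/5 m (b=L-a=24/5):
  θ_3 = (R_Ax²/2 - M_Ax)/EI  [x≤a] with R_A=63/50, M_A=21/25 = ((63/50)·(8/5)²/2 - (21/25)·(8/5))/1000 = 21/78125 rad
Load 4 — applied couple M₀=20 kN·m at a=2 m (b=L-a=6):
  θ_4 = (R_Ax²/2 - M_Ax)/EI  [x≤a] with R_A=45/16, M_A=-15/4 = ((45/16)·(8/5)²/2 - (-15/4)·(8/5))/1000 = 6/625 rad
Superposition: θ = Σ θ_i = -8419/1171875 rad ≈ -0.007184 rad

θ(8/5) = -8419/1171875 rad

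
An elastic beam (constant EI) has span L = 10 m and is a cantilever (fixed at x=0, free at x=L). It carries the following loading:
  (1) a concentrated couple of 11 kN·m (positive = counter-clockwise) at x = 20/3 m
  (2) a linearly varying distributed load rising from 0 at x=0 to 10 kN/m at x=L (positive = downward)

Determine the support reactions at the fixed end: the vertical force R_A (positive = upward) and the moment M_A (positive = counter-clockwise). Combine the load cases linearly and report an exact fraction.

R_A = 50 kN, M_A = 967/3 kN·m

Load 1 — applied couple M₀=11 kN·m at a=20/3 m (b=L-a=10/3):
  R_A = 0 kN
  M_A = -M₀ = -11 kN·m
Load 2 — triangular load w₀=10 kN/m (0→w₀ over full span):
  R_A = w₀L/2 = 10·10/2 = 50 kN
  M_A = w₀L²/3 = 10·10²/3 = 1000/3 kN·m
Superposition: R_A = 50 kN, M_A = 967/3 kN·m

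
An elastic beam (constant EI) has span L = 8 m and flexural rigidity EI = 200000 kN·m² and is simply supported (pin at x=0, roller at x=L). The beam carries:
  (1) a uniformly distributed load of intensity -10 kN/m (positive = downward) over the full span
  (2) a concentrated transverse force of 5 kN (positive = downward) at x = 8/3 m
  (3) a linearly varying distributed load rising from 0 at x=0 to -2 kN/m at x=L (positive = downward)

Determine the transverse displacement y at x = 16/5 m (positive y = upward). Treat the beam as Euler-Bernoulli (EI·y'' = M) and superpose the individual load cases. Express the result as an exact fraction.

y(16/5) = 3379108/1318359375 m

Load 1 — uniform load w=-10 kN/m over full span:
  y_1 = -wx(L³-2Lx²+x³)/(24EI) = -(-10)·(16/5)·(8³-2·8·(16/5)²+(16/5)³)/(24·200000) = 992/390625 m
Load 2 — point force P=5 kN at a=8/3 m (b=L-a=16/3):
  y_2 = -Pa(L-x)(2Lx-a²-x²)/(6LEI)  [x>a] = -5·(8/3)·(8-(16/5))·(2·8·(16/5)-(8/3)²-(16/5)²)/(6·8·200000) = -476/2109375 m
Load 3 — triangular load w₀=-2 kN/m (0→w₀ over full span):
  y_3 = -w₀x(7L⁴-10L²x²+3x⁴)/(360LEI) = -(-2)·(16/5)·(7·8⁴-10·8²·(16/5)²+3·(16/5)⁴)/(360·8·200000) = 36512/146484375 m
Superposition: y = Σ y_i = 3379108/1318359375 m ≈ 0.002563 m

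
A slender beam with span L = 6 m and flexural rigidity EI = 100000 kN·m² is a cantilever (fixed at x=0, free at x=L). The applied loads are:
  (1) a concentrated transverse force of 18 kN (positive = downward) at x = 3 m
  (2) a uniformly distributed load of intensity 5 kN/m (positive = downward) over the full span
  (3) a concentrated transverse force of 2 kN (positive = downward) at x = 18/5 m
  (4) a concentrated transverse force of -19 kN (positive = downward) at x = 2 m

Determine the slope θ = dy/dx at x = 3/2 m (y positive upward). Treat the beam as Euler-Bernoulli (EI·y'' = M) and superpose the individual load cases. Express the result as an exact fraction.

θ(3/2) = -11019/8000000 rad

Load 1 — point force P=18 kN at a=3 m (b=L-a=3):
  θ_1 = -Px(2a-x)/(2EI)  [x≤a] = -18·(3/2)·(2·3-(3/2))/(2·100000) = -243/400000 rad
Load 2 — uniform load w=5 kN/m over full span:
  θ_2 = -wx(x²-3Lx+3L²)/(6EI) = -5·(3/2)·((3/2)²-3·6·(3/2)+3·6²)/(6·100000) = -333/320000 rad
Load 3 — point force P=2 kN at a=18/5 m (b=L-a=12/5):
  θ_3 = -Px(2a-x)/(2EI)  [x≤a] = -2·(3/2)·(2·(18/5)-(3/2))/(2·100000) = -171/2000000 rad
Load 4 — point force P=-19 kN at a=2 m (b=L-a=4):
  θ_4 = -Px(2a-x)/(2EI)  [x≤a] = -(-19)·(3/2)·(2·2-(3/2))/(2·100000) = 57/160000 rad
Superposition: θ = Σ θ_i = -11019/8000000 rad ≈ -0.001377 rad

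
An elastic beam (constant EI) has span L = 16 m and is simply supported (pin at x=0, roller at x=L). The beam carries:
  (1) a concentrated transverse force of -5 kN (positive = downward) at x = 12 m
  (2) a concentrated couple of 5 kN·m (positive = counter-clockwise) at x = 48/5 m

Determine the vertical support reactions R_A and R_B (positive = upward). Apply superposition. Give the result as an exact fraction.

R_A = -15/16 kN, R_B = -65/16 kN

Load 1 — point force P=-5 kN at a=12 m (b=L-a=4):
  R_A = Pb/L = (-5)·4/16 = -5/4 kN
  R_B = Pa/L = (-5)·12/16 = -15/4 kN
Load 2 — applied couple M₀=5 kN·m at a=48/5 m (b=L-a=32/5):
  R_A = M₀/L = 5/16 kN
  R_B = -M₀/L = -5/16 kN
Superposition: R_A = -15/16 kN, R_B = -65/16 kN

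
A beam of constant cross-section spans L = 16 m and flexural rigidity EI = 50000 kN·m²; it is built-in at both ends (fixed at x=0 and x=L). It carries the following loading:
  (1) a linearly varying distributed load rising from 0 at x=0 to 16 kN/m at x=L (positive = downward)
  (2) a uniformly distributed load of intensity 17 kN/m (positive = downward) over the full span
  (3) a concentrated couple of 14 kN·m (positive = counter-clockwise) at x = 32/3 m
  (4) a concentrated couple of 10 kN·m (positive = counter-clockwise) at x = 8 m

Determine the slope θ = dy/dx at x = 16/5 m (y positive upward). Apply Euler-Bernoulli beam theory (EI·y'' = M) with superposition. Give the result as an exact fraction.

θ(16/5) = -95377/5859375 rad

Load 1 — triangular load w₀=16 kN/m (0→w₀ over full span):
  θ_1 = -w₀(2x(L-x)(L-2x)(x+2L)+x²(L-x)²)/(120LEI) = -16·(2·(16/5)·(16-(16/5))·(16-2·(16/5))·((16/5)+2·16)+(16/5)²·(16-(16/5))²)/(120·16·50000) = -28672/5859375 rad
Load 2 — uniform load w=17 kN/m over full span:
  θ_2 = -wx(L-x)(L-2x)/(12EI) = -17·(16/5)·(16-(16/5))·(16-2·(16/5))/(12·50000) = -4352/390625 rad
Load 3 — applied couple M₀=14 kN·m at a=32/3 m (b=L-a=16/3):
  θ_3 = (R_Ax²/2 - M_Ax)/EI  [x≤a] with R_A=7/6, M_A=14/3 = ((7/6)·(16/5)²/2 - (14/3)·(16/5))/50000 = -14/78125 rad
Load 4 — applied couple M₀=10 kN·m at a=8 m (b=L-a=8):
  θ_4 = (R_Ax²/2 - M_Ax)/EI  [x≤a] with R_A=15/16, M_A=5/2 = ((15/16)·(16/5)²/2 - (5/2)·(16/5))/50000 = -1/15625 rad
Superposition: θ = Σ θ_i = -95377/5859375 rad ≈ -0.016278 rad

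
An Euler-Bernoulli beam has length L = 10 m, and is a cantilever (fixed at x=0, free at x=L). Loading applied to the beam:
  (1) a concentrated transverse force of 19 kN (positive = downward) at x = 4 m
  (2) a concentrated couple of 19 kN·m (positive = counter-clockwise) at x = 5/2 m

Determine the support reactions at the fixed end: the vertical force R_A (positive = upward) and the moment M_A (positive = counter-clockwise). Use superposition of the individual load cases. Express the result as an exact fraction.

Load 1 — point force P=19 kN at a=4 m (b=L-a=6):
  R_A = P = 19 kN
  M_A = Pa = 19·4 = 76 kN·m
Load 2 — applied couple M₀=19 kN·m at a=5/2 m (b=L-a=15/2):
  R_A = 0 kN
  M_A = -M₀ = -19 kN·m
Superposition: R_A = 19 kN, M_A = 57 kN·m

R_A = 19 kN, M_A = 57 kN·m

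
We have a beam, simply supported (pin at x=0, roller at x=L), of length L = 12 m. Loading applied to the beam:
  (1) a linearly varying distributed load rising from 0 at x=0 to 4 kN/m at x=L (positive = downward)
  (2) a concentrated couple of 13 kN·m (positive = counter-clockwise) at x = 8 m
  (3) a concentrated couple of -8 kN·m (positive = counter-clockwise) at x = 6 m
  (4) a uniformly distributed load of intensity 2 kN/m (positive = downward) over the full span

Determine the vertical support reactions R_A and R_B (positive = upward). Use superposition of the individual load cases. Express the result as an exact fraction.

Load 1 — triangular load w₀=4 kN/m (0→w₀ over full span):
  R_A = w₀L/6 = 4·12/6 = 8 kN
  R_B = w₀L/3 = 4·12/3 = 16 kN
Load 2 — applied couple M₀=13 kN·m at a=8 m (b=L-a=4):
  R_A = M₀/L = 13/12 kN
  R_B = -M₀/L = -13/12 kN
Load 3 — applied couple M₀=-8 kN·m at a=6 m (b=L-a=6):
  R_A = M₀/L = (-8)/12 = -2/3 kN
  R_B = -M₀/L = -(-8)/12 = 2/3 kN
Load 4 — uniform load w=2 kN/m over full span:
  R_A = wL/2 = 2·12/2 = 12 kN
  R_B = wL/2 = 2·12/2 = 12 kN
Superposition: R_A = 245/12 kN, R_B = 331/12 kN

R_A = 245/12 kN, R_B = 331/12 kN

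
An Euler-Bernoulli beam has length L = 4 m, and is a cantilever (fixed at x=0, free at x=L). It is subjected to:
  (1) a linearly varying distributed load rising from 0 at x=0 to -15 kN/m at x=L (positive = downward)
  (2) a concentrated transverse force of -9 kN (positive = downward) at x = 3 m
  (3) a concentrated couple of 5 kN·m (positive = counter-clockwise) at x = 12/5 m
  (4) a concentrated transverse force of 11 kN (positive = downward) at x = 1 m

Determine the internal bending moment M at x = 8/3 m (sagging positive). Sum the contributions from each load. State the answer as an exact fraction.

M(8/3) = 401/27 kN·m

Load 1 — triangular load w₀=-15 kN/m (0→w₀ over full span):
  M_1 = w₀Lx/2 - w₀L²/3 - w₀x³/(6L) = (-15)·4·(8/3)/2 - (-15)·4²/3 - (-15)·(8/3)³/(6·4) = 320/27 kN·m
Load 2 — point force P=-9 kN at a=3 m (b=L-a=1):
  M_2 = -P(a-x)  [x≤a] = -(-9)·(3-(8/3)) = 3 kN·m
Load 3 — applied couple M₀=5 kN·m at a=12/5 m (b=L-a=8/5):
  M_3 = 0  [x>a] = 0 kN·m
Load 4 — point force P=11 kN at a=1 m (b=L-a=3):
  M_4 = 0  [x>a] = 0 kN·m
Superposition: M = Σ M_i = 401/27 kN·m ≈ 14.851852 kN·m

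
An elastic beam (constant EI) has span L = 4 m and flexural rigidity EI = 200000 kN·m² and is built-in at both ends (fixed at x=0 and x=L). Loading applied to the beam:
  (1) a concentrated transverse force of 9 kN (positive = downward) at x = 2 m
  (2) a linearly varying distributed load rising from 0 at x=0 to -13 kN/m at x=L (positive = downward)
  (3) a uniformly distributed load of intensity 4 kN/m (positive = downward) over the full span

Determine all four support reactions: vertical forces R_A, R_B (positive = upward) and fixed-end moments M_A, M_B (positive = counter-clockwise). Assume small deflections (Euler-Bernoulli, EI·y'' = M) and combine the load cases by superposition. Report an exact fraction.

R_A = 47/10 kN, M_A = 29/10 kN·m, R_B = -57/10 kN, M_B = 17/30 kN·m

Load 1 — point force P=9 kN at a=2 m (b=L-a=2):
  R_A = Pb²(3a+b)/L³ = 9·2²·(3·2+2)/4³ = 9/2 kN
  M_A = Pab²/L² = 9·2·2²/4² = 9/2 kN·m
  R_B = Pa²(a+3b)/L³ = 9·2²·(2+3·2)/4³ = 9/2 kN
  M_B = -Pa²b/L² = -9·2²·2/4² = -9/2 kN·m
Load 2 — triangular load w₀=-13 kN/m (0→w₀ over full span):
  R_A = 3w₀L/20 = 3·(-13)·4/20 = -39/5 kN
  M_A = w₀L²/30 = (-13)·4²/30 = -104/15 kN·m
  R_B = 7w₀L/20 = 7·(-13)·4/20 = -91/5 kN
  M_B = -w₀L²/20 = -(-13)·4²/20 = 52/5 kN·m
Load 3 — uniform load w=4 kN/m over full span:
  R_A = wL/2 = 4·4/2 = 8 kN
  M_A = wL²/12 = 4·4²/12 = 16/3 kN·m
  R_B = wL/2 = 4·4/2 = 8 kN
  M_B = -wL²/12 = -4·4²/12 = -16/3 kN·m
Superposition: R_A = 47/10 kN, M_A = 29/10 kN·m, R_B = -57/10 kN, M_B = 17/30 kN·m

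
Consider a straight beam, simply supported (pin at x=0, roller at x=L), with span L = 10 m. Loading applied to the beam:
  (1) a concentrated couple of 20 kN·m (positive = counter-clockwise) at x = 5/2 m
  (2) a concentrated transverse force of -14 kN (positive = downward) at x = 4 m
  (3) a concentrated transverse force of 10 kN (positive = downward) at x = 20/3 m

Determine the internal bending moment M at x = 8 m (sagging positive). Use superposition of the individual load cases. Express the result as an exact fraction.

M(8) = -28/15 kN·m

Load 1 — applied couple M₀=20 kN·m at a=5/2 m (b=L-a=15/2):
  M_1 = M₀x/L - M₀  [x>a] = 20·8/10 - 20 = -4 kN·m
Load 2 — point force P=-14 kN at a=4 m (b=L-a=6):
  M_2 = Pa(L-x)/L  [x>a] = (-14)·4·(10-8)/10 = -56/5 kN·m
Load 3 — point force P=10 kN at a=20/3 m (b=L-a=10/3):
  M_3 = Pa(L-x)/L  [x>a] = 10·(20/3)·(10-8)/10 = 40/3 kN·m
Superposition: M = Σ M_i = -28/15 kN·m ≈ -1.866667 kN·m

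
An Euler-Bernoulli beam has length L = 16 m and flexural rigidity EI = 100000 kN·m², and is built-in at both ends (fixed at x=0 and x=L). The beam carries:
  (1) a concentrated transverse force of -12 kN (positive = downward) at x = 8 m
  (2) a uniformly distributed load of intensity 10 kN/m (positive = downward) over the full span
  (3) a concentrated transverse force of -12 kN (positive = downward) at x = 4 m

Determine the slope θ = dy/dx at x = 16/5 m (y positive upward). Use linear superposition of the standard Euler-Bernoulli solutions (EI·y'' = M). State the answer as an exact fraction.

Load 1 — point force P=-12 kN at a=8 m (b=L-a=8):
  θ_1 = -Pb²x(2aL-(3a+b)x)/(2L³EI)  [x≤a] = -(-12)·8²·(16/5)·(2·8·16-(3·8+8)·(16/5))/(2·16³·100000) = 36/78125 rad
Load 2 — uniform load w=10 kN/m over full span:
  θ_2 = -wx(L-x)(L-2x)/(12EI) = -10·(16/5)·(16-(16/5))·(16-2·(16/5))/(12·100000) = -256/78125 rad
Load 3 — point force P=-12 kN at a=4 m (b=L-a=12):
  θ_3 = -Pb²x(2aL-(3a+b)x)/(2L³EI)  [x≤a] = -(-12)·12²·(16/5)·(2·4·16-(3·4+12)·(16/5))/(2·16³·100000) = 27/78125 rad
Superposition: θ = Σ θ_i = -193/78125 rad ≈ -0.002470 rad

θ(16/5) = -193/78125 rad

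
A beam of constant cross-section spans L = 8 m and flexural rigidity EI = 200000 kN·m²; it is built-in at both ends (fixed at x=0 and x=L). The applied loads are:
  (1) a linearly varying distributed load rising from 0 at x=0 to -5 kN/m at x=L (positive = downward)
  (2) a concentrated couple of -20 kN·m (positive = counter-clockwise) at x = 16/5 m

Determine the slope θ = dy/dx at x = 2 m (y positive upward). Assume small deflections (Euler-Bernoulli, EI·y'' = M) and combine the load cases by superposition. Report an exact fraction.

θ(2) = 147/4000000 rad

Load 1 — triangular load w₀=-5 kN/m (0→w₀ over full span):
  θ_1 = -w₀(2x(L-x)(L-2x)(x+2L)+x²(L-x)²)/(120LEI) = -(-5)·(2·2·(8-2)·(8-2·2)·(2+2·8)+2²·(8-2)²)/(120·8·200000) = 39/800000 rad
Load 2 — applied couple M₀=-20 kN·m at a=16/5 m (b=L-a=24/5):
  θ_2 = (R_Ax²/2 - M_Ax)/EI  [x≤a] with R_A=-18/5, M_A=-12/5 = ((-18/5)·2²/2 - (-12/5)·2)/200000 = -3/250000 rad
Superposition: θ = Σ θ_i = 147/4000000 rad ≈ 0.000037 rad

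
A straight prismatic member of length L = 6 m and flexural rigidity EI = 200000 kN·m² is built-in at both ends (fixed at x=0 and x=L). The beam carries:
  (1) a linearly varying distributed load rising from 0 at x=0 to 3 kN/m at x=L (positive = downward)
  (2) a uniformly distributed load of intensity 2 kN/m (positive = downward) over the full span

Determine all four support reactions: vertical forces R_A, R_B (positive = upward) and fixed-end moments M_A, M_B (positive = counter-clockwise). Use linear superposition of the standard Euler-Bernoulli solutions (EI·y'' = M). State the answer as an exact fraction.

Load 1 — triangular load w₀=3 kN/m (0→w₀ over full span):
  R_A = 3w₀L/20 = 3·3·6/20 = 27/10 kN
  M_A = w₀L²/30 = 3·6²/30 = 18/5 kN·m
  R_B = 7w₀L/20 = 7·3·6/20 = 63/10 kN
  M_B = -w₀L²/20 = -3·6²/20 = -27/5 kN·m
Load 2 — uniform load w=2 kN/m over full span:
  R_A = wL/2 = 2·6/2 = 6 kN
  M_A = wL²/12 = 2·6²/12 = 6 kN·m
  R_B = wL/2 = 2·6/2 = 6 kN
  M_B = -wL²/12 = -2·6²/12 = -6 kN·m
Superposition: R_A = 87/10 kN, M_A = 48/5 kN·m, R_B = 123/10 kN, M_B = -57/5 kN·m

R_A = 87/10 kN, M_A = 48/5 kN·m, R_B = 123/10 kN, M_B = -57/5 kN·m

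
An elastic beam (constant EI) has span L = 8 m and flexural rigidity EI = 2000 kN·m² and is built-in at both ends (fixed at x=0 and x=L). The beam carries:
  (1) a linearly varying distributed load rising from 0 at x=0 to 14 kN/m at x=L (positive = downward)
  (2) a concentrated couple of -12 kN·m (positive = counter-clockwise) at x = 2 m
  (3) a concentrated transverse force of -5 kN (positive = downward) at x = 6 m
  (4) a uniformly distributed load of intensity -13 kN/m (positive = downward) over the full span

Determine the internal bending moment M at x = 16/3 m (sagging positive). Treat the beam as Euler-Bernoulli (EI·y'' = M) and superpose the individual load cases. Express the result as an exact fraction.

Load 1 — triangular load w₀=14 kN/m (0→w₀ over full span):
  M_1 = 3w₀Lx/20 - w₀L²/30 - w₀x³/(6L) = 3·14·8·(16/3)/20 - 14·8²/30 - 14·(16/3)³/(6·8) = 6272/405 kN·m
Load 2 — applied couple M₀=-12 kN·m at a=2 m (b=L-a=6):
  M_2 = R_Ax - M_A - M₀  [x>a] with R_A=-27/16, M_A=9/4 = (-27/16)·(16/3) - (9/4) - (-12) = 3/4 kN·m
Load 3 — point force P=-5 kN at a=6 m (b=L-a=2):
  M_3 = Pb²(3a+b)x/L³ - Pab²/L²  [x≤a] = (-5)·2²·(3·6+2)·(16/3)/8³ - (-5)·6·2²/8² = -55/24 kN·m
Load 4 — uniform load w=-13 kN/m over full span:
  M_4 = wLx/2 - wL²/12 - wx²/2 = (-13)·8·(16/3)/2 - (-13)·8²/12 - (-13)·(16/3)²/2 = -208/9 kN·m
Superposition: M = Σ M_i = -29699/3240 kN·m ≈ -9.166358 kN·m

M(16/3) = -29699/3240 kN·m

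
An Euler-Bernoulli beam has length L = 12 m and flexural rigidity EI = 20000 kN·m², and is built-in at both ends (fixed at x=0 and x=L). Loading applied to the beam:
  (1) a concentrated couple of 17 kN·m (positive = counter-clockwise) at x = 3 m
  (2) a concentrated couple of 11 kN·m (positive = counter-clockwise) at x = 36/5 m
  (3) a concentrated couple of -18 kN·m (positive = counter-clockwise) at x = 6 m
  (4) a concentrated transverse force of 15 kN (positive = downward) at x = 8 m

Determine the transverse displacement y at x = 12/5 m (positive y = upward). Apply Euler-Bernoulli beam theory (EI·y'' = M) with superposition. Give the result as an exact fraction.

Load 1 — applied couple M₀=17 kN·m at a=3 m (b=L-a=9):
  y_1 = (R_Ax³/6 - M_Ax²/2)/EI  [x≤a] with R_A=51/32, M_A=-51/16 = ((51/32)·(12/5)³/6 - (-51/16)·(12/5)²/2)/20000 = 3213/5000000 m
Load 2 — applied couple M₀=11 kN·m at a=36/5 m (b=L-a=24/5):
  y_2 = (R_Ax³/6 - M_Ax²/2)/EI  [x≤a] with R_A=33/25, M_A=88/25 = ((33/25)·(12/5)³/6 - (88/25)·(12/5)²/2)/20000 = -693/1953125 m
Load 3 — applied couple M₀=-18 kN·m at a=6 m (b=L-a=6):
  y_3 = (R_Ax³/6 - M_Ax²/2)/EI  [x≤a] with R_A=-9/4, M_A=-9/2 = ((-9/4)·(12/5)³/6 - (-9/2)·(12/5)²/2)/20000 = 243/625000 m
Load 4 — point force P=15 kN at a=8 m (b=L-a=4):
  y_4 = -Pb²x²(3aL-(3a+b)x)/(6L³EI)  [x≤a] = -15·4²·(12/5)²·(3·8·12-(3·8+4)·(12/5))/(6·12³·20000) = -23/15625 m
Superposition: y = Σ y_i = -99427/125000000 m ≈ -0.000795 m

y(12/5) = -99427/125000000 m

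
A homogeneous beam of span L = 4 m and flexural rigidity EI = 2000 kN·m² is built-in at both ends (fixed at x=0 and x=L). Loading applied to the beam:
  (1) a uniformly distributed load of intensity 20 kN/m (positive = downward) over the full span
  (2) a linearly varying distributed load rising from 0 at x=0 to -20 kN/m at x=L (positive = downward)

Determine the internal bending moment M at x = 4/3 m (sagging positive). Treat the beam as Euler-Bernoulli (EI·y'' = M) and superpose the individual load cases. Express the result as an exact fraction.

M(4/3) = 448/81 kN·m

Load 1 — uniform load w=20 kN/m over full span:
  M_1 = wLx/2 - wL²/12 - wx²/2 = 20·4·(4/3)/2 - 20·4²/12 - 20·(4/3)²/2 = 80/9 kN·m
Load 2 — triangular load w₀=-20 kN/m (0→w₀ over full span):
  M_2 = 3w₀Lx/20 - w₀L²/30 - w₀x³/(6L) = 3·(-20)·4·(4/3)/20 - (-20)·4²/30 - (-20)·(4/3)³/(6·4) = -272/81 kN·m
Superposition: M = Σ M_i = 448/81 kN·m ≈ 5.530864 kN·m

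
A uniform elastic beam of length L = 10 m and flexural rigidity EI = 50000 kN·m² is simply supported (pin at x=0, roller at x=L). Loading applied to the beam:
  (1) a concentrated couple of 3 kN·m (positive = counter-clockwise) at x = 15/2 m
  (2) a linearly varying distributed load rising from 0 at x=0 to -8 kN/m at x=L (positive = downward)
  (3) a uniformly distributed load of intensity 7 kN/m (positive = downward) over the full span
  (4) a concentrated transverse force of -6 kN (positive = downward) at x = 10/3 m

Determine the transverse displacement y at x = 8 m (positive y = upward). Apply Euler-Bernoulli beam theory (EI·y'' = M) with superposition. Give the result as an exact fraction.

y(8) = -901237/270000000 m

Load 1 — applied couple M₀=3 kN·m at a=15/2 m (b=L-a=5/2):
  y_1 = (M₀x³/(6L)-M₀(x-a)²/2+C₁x)/EI  [x>a] with C₁=M₀(3b²-L²)/(6L)=-65/16 = (3·8³/(6·10)-3·(8-(15/2))²/2+(-65/16)·8)/50000 = -291/2000000 m
Load 2 — triangular load w₀=-8 kN/m (0→w₀ over full span):
  y_2 = -w₀x(7L⁴-10L²x²+3x⁴)/(360LEI) = -(-8)·8·(7·10⁴-10·10²·8²+3·8⁴)/(360·10·50000) = 508/78125 m
Load 3 — uniform load w=7 kN/m over full span:
  y_3 = -wx(L³-2Lx²+x³)/(24EI) = -7·8·(10³-2·10·8²+8³)/(24·50000) = -203/18750 m
Load 4 — point force P=-6 kN at a=10/3 m (b=L-a=20/3):
  y_4 = -Pa(L-x)(2Lx-a²-x²)/(6LEI)  [x>a] = -(-6)·(10/3)·(10-8)·(2·10·8-(10/3)²-8²)/(6·10·50000) = 191/168750 m
Superposition: y = Σ y_i = -901237/270000000 m ≈ -0.003338 m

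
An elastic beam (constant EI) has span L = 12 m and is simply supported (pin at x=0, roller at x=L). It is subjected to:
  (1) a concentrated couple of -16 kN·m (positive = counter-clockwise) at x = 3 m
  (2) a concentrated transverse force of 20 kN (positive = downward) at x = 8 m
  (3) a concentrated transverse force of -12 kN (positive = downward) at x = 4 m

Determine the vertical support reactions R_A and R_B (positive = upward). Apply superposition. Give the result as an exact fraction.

R_A = -8/3 kN, R_B = 32/3 kN

Load 1 — applied couple M₀=-16 kN·m at a=3 m (b=L-a=9):
  R_A = M₀/L = (-16)/12 = -4/3 kN
  R_B = -M₀/L = -(-16)/12 = 4/3 kN
Load 2 — point force P=20 kN at a=8 m (b=L-a=4):
  R_A = Pb/L = 20·4/12 = 20/3 kN
  R_B = Pa/L = 20·8/12 = 40/3 kN
Load 3 — point force P=-12 kN at a=4 m (b=L-a=8):
  R_A = Pb/L = (-12)·8/12 = -8 kN
  R_B = Pa/L = (-12)·4/12 = -4 kN
Superposition: R_A = -8/3 kN, R_B = 32/3 kN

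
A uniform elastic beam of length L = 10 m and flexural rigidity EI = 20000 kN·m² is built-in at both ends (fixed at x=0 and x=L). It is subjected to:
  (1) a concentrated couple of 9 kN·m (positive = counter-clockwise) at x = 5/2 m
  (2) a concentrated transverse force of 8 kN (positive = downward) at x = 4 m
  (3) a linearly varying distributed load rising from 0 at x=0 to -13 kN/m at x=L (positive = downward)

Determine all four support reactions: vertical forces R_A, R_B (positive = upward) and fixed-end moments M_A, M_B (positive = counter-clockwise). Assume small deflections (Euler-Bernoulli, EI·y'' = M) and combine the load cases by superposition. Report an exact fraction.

R_A = -26607/2000 kN, M_A = -40201/1200 kN·m, R_B = -87393/2000 kN, M_B = 24053/400 kN·m

Load 1 — applied couple M₀=9 kN·m at a=5/2 m (b=L-a=15/2):
  R_A = 6M₀ab/L³ = 6·9·(5/2)·(15/2)/10³ = 81/80 kN
  M_A = M₀b(2a-b)/L² = 9·(15/2)·(2·(5/2)-(15/2))/10² = -27/16 kN·m
  R_B = -6M₀ab/L³ = -6·9·(5/2)·(15/2)/10³ = -81/80 kN
  M_B = M₀a(2b-a)/L² = 9·(5/2)·(2·(15/2)-(5/2))/10² = 45/16 kN·m
Load 2 — point force P=8 kN at a=4 m (b=L-a=6):
  R_A = Pb²(3a+b)/L³ = 8·6²·(3·4+6)/10³ = 648/125 kN
  M_A = Pab²/L² = 8·4·6²/10² = 288/25 kN·m
  R_B = Pa²(a+3b)/L³ = 8·4²·(4+3·6)/10³ = 352/125 kN
  M_B = -Pa²b/L² = -8·4²·6/10² = -192/25 kN·m
Load 3 — triangular load w₀=-13 kN/m (0→w₀ over full span):
  R_A = 3w₀L/20 = 3·(-13)·10/20 = -39/2 kN
  M_A = w₀L²/30 = (-13)·10²/30 = -130/3 kN·m
  R_B = 7w₀L/20 = 7·(-13)·10/20 = -91/2 kN
  M_B = -w₀L²/20 = -(-13)·10²/20 = 65 kN·m
Superposition: R_A = -26607/2000 kN, M_A = -40201/1200 kN·m, R_B = -87393/2000 kN, M_B = 24053/400 kN·m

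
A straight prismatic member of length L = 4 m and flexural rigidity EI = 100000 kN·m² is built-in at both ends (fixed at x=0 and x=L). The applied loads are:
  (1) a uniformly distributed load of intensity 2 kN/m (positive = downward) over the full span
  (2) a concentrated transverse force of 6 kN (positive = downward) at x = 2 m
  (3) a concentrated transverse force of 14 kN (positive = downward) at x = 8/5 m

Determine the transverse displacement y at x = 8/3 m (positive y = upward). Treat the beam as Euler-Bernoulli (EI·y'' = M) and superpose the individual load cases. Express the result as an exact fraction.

y(8/3) = -20377/379687500 m

Load 1 — uniform load w=2 kN/m over full span:
  y_1 = -wx²(L-x)²/(24EI) = -2·(8/3)²·(4-(8/3))²/(24·100000) = -8/759375 m
Load 2 — point force P=6 kN at a=2 m (b=L-a=2):
  y_2 = -Pa²(L-x)²(3bL-(3b+a)(L-x))/(6L³EI)  [x>a] = -6·2²·(4-(8/3))²·(3·2·4-(3·2+2)·(4-(8/3)))/(6·4³·100000) = -1/67500 m
Load 3 — point force P=14 kN at a=8/5 m (b=L-a=12/5):
  y_3 = -Pa²(L-x)²(3bL-(3b+a)(L-x))/(6L³EI)  [x>a] = -14·(8/5)²·(4-(8/3))²·(3·(12/5)·4-(3·(12/5)+(8/5))·(4-(8/3)))/(6·4³·100000) = -896/31640625 m
Superposition: y = Σ y_i = -20377/379687500 m ≈ -0.000054 m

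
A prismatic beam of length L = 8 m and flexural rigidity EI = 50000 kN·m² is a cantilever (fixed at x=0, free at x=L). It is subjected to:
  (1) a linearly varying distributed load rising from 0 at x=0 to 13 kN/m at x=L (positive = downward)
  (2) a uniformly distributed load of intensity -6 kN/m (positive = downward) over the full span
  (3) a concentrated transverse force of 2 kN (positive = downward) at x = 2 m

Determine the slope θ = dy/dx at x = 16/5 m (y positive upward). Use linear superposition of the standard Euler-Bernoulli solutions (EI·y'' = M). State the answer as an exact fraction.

Load 1 — triangular load w₀=13 kN/m (0→w₀ over full span):
  θ_1 = (w₀Lx²/4-w₀L²x/3-w₀x⁴/(24L))/EI = (13·8·(16/5)²/4-13·8²·(16/5)/3-13·(16/5)⁴/(24·8))/50000 = -24544/1953125 rad
Load 2 — uniform load w=-6 kN/m over full span:
  θ_2 = -wx(x²-3Lx+3L²)/(6EI) = -(-6)·(16/5)·((16/5)²-3·8·(16/5)+3·8²)/(6·50000) = 3136/390625 rad
Load 3 — point force P=2 kN at a=2 m (b=L-a=6):
  θ_3 = -Pa²/(2EI)  [x>a] = -2·2²/(2·50000) = -1/12500 rad
Superposition: θ = Σ θ_i = -36081/7812500 rad ≈ -0.004618 rad

θ(16/5) = -36081/7812500 rad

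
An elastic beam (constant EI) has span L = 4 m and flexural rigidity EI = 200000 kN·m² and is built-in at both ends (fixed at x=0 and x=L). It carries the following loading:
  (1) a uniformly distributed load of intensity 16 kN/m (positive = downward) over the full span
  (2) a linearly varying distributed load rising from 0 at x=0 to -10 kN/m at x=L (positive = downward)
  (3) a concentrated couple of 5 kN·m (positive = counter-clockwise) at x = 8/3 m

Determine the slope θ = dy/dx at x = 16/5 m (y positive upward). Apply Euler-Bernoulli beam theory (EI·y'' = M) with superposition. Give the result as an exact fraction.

Load 1 — uniform load w=16 kN/m over full span:
  θ_1 = -wx(L-x)(L-2x)/(12EI) = -16·(16/5)·(4-(16/5))·(4-2·(16/5))/(12·200000) = 16/390625 rad
Load 2 — triangular load w₀=-10 kN/m (0→w₀ over full span):
  θ_2 = -w₀(2x(L-x)(L-2x)(x+2L)+x²(L-x)²)/(120LEI) = -(-10)·(2·(16/5)·(4-(16/5))·(4-2·(16/5))·((16/5)+2·4)+(16/5)²·(4-(16/5))²)/(120·4·200000) = -16/1171875 rad
Load 3 — applied couple M₀=5 kN·m at a=8/3 m (b=L-a=4/3):
  θ_3 = (R_Ax²/2 - M_Ax - M₀(x-a))/EI  [x>a] with R_A=5/3, M_A=5/3 = ((5/3)·(16/5)²/2 - (5/3)·(16/5) - 5·((16/5)-(8/3)))/200000 = 1/375000 rad
Superposition: θ = Σ θ_i = 281/9375000 rad ≈ 0.000030 rad

θ(16/5) = 281/9375000 rad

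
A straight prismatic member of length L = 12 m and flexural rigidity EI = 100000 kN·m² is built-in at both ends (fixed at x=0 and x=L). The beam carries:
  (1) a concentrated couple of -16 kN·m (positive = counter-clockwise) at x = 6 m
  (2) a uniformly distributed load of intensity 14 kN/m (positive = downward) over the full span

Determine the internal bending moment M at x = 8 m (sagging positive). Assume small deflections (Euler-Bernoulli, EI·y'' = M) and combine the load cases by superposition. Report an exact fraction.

M(8) = 60 kN·m

Load 1 — applied couple M₀=-16 kN·m at a=6 m (b=L-a=6):
  M_1 = R_Ax - M_A - M₀  [x>a] with R_A=-2, M_A=-4 = (-2)·8 - (-4) - (-16) = 4 kN·m
Load 2 — uniform load w=14 kN/m over full span:
  M_2 = wLx/2 - wL²/12 - wx²/2 = 14·12·8/2 - 14·12²/12 - 14·8²/2 = 56 kN·m
Superposition: M = Σ M_i = 60 kN·m ≈ 60.000000 kN·m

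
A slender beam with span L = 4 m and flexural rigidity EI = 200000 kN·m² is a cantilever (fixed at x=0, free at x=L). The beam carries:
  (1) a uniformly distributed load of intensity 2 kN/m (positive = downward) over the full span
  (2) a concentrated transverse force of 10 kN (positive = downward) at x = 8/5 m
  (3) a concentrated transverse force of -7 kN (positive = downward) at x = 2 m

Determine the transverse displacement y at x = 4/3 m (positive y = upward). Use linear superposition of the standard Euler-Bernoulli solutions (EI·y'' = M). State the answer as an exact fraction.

y(4/3) = -181/3037500 m

Load 1 — uniform load w=2 kN/m over full span:
  y_1 = -wx²(x²-4Lx+6L²)/(24EI) = -2·(4/3)²·((4/3)²-4·4·(4/3)+6·4²)/(24·200000) = -43/759375 m
Load 2 — point force P=10 kN at a=8/5 m (b=L-a=12/5):
  y_2 = -Px²(3a-x)/(6EI)  [x≤a] = -10·(4/3)²·(3·(8/5)-(4/3))/(6·200000) = -13/253125 m
Load 3 — point force P=-7 kN at a=2 m (b=L-a=2):
  y_3 = -Px²(3a-x)/(6EI)  [x≤a] = -(-7)·(4/3)²·(3·2-(4/3))/(6·200000) = 49/1012500 m
Superposition: y = Σ y_i = -181/3037500 m ≈ -0.000060 m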